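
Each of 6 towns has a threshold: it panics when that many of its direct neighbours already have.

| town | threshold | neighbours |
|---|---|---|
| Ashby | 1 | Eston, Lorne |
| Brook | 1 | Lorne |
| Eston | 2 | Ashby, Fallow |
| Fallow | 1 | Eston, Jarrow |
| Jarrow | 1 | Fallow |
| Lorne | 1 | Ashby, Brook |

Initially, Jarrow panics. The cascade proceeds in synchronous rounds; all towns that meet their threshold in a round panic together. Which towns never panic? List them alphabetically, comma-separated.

Ashby, Brook, Eston, Lorne

Round 1 — Jarrow panics (initial).
Round 2 — checking thresholds:
  Fallow: 1 of 2 neighbours ≥ 1, panics.
Round 3 — no new panics; cascade stops.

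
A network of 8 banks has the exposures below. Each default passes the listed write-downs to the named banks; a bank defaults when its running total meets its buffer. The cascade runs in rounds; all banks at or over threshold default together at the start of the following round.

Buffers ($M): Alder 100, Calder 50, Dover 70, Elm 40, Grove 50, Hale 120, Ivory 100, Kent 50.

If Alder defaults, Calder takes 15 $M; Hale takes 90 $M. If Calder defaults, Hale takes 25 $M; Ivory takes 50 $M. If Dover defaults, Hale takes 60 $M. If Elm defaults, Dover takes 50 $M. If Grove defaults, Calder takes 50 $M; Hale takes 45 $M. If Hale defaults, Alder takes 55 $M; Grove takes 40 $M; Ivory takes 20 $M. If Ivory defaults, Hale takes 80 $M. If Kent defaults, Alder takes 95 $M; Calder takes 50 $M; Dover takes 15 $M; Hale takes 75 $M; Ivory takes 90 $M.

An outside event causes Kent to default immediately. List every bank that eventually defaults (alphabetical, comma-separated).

Alder, Calder, Hale, Ivory, Kent

Round 1 — Kent defaults (initial).
  Alder: +95 → 95 < 100
  Calder: +50 → 50 ≥ 50
  Dover: +15 → 15 < 70
  Hale: +75 → 75 < 120
  Ivory: +90 → 90 < 100
Round 2 — Calder defaults.
  Hale: +25 → 100 < 120
  Ivory: +50 → 140 ≥ 100
Round 3 — Ivory defaults.
  Hale: +80 → 180 ≥ 120
Round 4 — Hale defaults.
  Alder: +55 → 150 ≥ 100
  Grove: +40 → 40 < 50
Round 5 — Alder defaults.
No further defaults.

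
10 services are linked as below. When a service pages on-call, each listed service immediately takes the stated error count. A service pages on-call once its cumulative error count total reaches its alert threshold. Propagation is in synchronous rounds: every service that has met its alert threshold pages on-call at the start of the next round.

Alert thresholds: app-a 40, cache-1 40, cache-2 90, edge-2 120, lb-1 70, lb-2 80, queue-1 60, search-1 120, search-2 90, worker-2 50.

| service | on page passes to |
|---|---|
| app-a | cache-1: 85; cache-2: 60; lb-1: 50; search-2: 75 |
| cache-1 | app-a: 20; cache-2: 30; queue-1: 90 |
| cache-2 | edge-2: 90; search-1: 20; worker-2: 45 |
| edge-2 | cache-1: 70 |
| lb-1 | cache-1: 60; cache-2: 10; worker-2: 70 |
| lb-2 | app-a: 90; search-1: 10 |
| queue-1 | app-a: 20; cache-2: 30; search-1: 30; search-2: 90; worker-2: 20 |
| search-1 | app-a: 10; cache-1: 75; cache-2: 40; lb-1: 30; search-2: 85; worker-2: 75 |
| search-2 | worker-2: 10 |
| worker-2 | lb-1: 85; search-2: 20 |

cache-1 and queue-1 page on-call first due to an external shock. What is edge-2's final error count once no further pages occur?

Round 1 — cache-1, queue-1 page on-call (initial).
  app-a: +20+20 → 40 ≥ 40
  cache-2: +30+30 → 60 < 90
  search-1: +30 → 30 < 120
  search-2: +90 → 90 ≥ 90
  worker-2: +20 → 20 < 50
Round 2 — app-a, search-2 page on-call.
  cache-2: +60 → 120 ≥ 90
  lb-1: +50 → 50 < 70
  worker-2: +10 → 30 < 50
Round 3 — cache-2 pages on-call.
  edge-2: +90 → 90 < 120
  search-1: +20 → 50 < 120
  worker-2: +45 → 75 ≥ 50
Round 4 — worker-2 pages on-call.
  lb-1: +85 → 135 ≥ 70
Round 5 — lb-1 pages on-call.
No further pages.

90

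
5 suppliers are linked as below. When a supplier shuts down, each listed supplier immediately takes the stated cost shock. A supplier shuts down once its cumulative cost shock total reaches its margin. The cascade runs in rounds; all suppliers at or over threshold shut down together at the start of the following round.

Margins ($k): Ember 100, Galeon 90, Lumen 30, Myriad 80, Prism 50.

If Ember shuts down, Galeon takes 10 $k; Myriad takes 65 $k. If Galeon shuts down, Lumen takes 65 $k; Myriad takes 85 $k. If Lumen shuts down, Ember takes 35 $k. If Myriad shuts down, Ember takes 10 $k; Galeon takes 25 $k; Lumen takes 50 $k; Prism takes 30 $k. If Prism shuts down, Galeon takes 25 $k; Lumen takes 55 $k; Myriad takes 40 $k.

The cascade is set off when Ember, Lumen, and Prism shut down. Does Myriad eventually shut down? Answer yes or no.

Round 1 — Ember, Lumen, Prism shut down (initial).
  Galeon: +10+25 → 35 < 90
  Myriad: +65+40 → 105 ≥ 80
Round 2 — Myriad shuts down.
  Galeon: +25 → 60 < 90
No further shutdowns.

yes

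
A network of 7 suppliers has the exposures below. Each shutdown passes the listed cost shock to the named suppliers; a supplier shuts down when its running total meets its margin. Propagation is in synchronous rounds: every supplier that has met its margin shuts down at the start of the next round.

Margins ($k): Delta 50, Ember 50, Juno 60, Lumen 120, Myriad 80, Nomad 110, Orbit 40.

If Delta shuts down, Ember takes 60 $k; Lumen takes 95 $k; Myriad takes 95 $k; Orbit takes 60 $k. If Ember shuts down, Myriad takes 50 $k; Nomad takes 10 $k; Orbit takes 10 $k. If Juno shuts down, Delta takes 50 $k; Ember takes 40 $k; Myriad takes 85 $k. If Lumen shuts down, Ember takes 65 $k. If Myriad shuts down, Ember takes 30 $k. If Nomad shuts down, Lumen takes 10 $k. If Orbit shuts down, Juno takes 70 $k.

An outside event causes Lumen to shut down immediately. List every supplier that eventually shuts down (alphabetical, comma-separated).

Ember, Lumen

Round 1 — Lumen shuts down (initial).
  Ember: +65 → 65 ≥ 50
Round 2 — Ember shuts down.
  Myriad: +50 → 50 < 80
  Nomad: +10 → 10 < 110
  Orbit: +10 → 10 < 40
No further shutdowns.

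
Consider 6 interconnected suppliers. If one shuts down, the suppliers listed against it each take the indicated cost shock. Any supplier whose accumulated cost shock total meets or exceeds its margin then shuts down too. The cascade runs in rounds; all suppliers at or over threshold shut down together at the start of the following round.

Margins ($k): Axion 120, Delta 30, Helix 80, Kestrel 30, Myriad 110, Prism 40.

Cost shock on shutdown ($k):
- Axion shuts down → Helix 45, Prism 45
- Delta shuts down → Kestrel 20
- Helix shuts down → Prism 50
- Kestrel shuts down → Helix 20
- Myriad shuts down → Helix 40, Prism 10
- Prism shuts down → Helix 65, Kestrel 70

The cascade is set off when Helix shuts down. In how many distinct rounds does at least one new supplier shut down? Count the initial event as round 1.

3

Round 1 — Helix shuts down (initial).
  Prism: +50 → 50 ≥ 40
Round 2 — Prism shuts down.
  Kestrel: +70 → 70 ≥ 30
Round 3 — Kestrel shuts down.
No further shutdowns.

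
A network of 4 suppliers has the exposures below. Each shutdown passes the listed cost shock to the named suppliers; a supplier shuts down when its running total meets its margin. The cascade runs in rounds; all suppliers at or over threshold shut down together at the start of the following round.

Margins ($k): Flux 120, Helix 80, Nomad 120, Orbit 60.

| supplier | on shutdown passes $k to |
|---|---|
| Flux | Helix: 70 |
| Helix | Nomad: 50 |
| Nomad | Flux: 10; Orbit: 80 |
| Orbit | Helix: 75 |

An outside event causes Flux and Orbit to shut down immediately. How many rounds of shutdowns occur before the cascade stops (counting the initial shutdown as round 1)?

2

Round 1 — Flux, Orbit shut down (initial).
  Helix: +70+75 → 145 ≥ 80
Round 2 — Helix shuts down.
  Nomad: +50 → 50 < 120
No further shutdowns.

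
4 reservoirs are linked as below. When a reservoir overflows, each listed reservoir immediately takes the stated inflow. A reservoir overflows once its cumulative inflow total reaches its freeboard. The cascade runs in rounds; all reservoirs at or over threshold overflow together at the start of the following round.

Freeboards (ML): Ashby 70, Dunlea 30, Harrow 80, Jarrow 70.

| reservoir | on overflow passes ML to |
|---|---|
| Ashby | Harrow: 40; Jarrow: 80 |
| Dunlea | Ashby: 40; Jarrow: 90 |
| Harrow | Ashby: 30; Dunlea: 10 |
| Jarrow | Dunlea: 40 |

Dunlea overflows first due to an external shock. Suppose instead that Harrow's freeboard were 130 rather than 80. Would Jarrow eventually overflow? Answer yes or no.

yes

With Harrow's freeboard at 130:
Round 1 — Dunlea overflows (initial).
  Ashby: +40 → 40 < 70
  Jarrow: +90 → 90 ≥ 70
Round 2 — Jarrow overflows.
No further overflows.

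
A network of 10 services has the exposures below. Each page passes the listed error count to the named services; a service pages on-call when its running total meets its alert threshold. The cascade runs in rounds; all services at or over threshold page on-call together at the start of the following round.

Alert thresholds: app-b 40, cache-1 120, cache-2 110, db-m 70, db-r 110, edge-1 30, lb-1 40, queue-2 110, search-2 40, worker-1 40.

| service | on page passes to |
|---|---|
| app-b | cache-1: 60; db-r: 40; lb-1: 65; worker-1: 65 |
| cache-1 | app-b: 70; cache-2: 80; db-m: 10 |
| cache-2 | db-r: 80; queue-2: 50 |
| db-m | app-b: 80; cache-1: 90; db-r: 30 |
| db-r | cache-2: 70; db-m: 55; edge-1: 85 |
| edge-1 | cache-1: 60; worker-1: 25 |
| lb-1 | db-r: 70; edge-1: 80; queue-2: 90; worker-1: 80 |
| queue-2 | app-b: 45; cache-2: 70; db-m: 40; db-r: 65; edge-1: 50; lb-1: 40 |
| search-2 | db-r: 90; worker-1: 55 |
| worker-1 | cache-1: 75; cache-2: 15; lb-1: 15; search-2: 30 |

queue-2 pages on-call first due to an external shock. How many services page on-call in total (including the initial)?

9

Round 1 — queue-2 pages on-call (initial).
  app-b: +45 → 45 ≥ 40
  cache-2: +70 → 70 < 110
  db-m: +40 → 40 < 70
  db-r: +65 → 65 < 110
  edge-1: +50 → 50 ≥ 30
  lb-1: +40 → 40 ≥ 40
Round 2 — app-b, edge-1, lb-1 page on-call.
  cache-1: +60+60 → 120 ≥ 120
  db-r: +40+70 → 175 ≥ 110
  worker-1: +65+25+80 → 170 ≥ 40
Round 3 — cache-1, db-r, worker-1 page on-call.
  cache-2: +80+70+15 → 235 ≥ 110
  db-m: +10+55 → 105 ≥ 70
  search-2: +30 → 30 < 40
Round 4 — cache-2, db-m page on-call.
No further pages.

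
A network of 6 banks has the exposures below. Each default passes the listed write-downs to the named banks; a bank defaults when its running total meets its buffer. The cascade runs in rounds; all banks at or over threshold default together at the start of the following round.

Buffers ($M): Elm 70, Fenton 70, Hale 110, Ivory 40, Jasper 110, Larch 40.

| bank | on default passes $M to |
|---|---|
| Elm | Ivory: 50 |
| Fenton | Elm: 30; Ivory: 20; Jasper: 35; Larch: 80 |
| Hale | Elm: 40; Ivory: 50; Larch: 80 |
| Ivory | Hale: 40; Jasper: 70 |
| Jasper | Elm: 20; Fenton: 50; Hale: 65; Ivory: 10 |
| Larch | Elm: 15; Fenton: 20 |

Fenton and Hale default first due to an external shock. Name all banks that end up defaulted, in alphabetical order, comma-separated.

Elm, Fenton, Hale, Ivory, Larch

Round 1 — Fenton, Hale default (initial).
  Elm: +30+40 → 70 ≥ 70
  Ivory: +20+50 → 70 ≥ 40
  Jasper: +35 → 35 < 110
  Larch: +80+80 → 160 ≥ 40
Round 2 — Elm, Ivory, Larch default.
  Jasper: +70 → 105 < 110
No further defaults.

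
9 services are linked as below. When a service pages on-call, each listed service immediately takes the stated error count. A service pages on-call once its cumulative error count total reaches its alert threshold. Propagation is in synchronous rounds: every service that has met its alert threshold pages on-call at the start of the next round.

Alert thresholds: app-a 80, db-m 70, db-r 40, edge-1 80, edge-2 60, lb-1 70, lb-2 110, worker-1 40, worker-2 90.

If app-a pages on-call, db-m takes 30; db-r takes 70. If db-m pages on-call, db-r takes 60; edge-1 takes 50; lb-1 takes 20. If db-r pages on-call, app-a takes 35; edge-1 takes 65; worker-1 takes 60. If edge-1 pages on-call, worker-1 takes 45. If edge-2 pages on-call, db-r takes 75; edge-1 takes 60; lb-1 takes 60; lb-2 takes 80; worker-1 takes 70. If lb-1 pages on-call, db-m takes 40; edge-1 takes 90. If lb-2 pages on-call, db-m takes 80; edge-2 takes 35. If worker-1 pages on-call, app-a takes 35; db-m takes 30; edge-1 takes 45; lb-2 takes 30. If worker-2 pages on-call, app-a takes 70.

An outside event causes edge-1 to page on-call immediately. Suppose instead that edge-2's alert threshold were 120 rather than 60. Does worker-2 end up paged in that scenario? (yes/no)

no

With edge-2's alert threshold at 120:
Round 1 — edge-1 pages on-call (initial).
  worker-1: +45 → 45 ≥ 40
Round 2 — worker-1 pages on-call.
  app-a: +35 → 35 < 80
  db-m: +30 → 30 < 70
  lb-2: +30 → 30 < 110
No further pages.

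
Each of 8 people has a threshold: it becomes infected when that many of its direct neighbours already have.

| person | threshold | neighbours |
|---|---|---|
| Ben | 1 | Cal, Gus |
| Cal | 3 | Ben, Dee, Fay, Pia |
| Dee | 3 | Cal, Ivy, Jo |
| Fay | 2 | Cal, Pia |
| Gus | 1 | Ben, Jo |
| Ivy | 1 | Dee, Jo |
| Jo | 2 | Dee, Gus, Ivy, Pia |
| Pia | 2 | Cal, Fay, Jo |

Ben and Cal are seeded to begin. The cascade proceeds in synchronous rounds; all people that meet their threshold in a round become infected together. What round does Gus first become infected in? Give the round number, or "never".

2

Round 1 — Ben, Cal become infected (initial).
Round 2 — checking thresholds:
  Dee: 1 of 3 neighbours < 3, not yet.
  Fay: 1 of 2 neighbours < 2, not yet.
  Gus: 1 of 2 neighbours ≥ 1, becomes infected.
  Pia: 1 of 3 neighbours < 2, not yet.
Round 3 — no new infections; cascade stops.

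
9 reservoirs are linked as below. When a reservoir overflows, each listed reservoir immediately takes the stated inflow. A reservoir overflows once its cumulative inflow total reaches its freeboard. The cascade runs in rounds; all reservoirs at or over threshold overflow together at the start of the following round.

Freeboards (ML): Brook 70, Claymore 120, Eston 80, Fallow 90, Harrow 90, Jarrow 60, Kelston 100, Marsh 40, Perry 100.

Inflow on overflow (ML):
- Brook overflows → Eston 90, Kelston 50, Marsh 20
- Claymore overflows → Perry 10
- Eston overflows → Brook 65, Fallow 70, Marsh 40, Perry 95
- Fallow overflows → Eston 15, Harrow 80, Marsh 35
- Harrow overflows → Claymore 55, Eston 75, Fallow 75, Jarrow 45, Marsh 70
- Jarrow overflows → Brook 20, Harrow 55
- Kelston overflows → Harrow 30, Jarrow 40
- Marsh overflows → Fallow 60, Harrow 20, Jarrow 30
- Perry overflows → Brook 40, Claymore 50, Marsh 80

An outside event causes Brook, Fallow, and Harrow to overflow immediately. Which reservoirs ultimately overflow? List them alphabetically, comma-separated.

Round 1 — Brook, Fallow, Harrow overflow (initial).
  Claymore: +55 → 55 < 120
  Eston: +90+15+75 → 180 ≥ 80
  Jarrow: +45 → 45 < 60
  Kelston: +50 → 50 < 100
  Marsh: +20+35+70 → 125 ≥ 40
Round 2 — Eston, Marsh overflow.
  Jarrow: +30 → 75 ≥ 60
  Perry: +95 → 95 < 100
Round 3 — Jarrow overflows.
No further overflows.

Brook, Eston, Fallow, Harrow, Jarrow, Marsh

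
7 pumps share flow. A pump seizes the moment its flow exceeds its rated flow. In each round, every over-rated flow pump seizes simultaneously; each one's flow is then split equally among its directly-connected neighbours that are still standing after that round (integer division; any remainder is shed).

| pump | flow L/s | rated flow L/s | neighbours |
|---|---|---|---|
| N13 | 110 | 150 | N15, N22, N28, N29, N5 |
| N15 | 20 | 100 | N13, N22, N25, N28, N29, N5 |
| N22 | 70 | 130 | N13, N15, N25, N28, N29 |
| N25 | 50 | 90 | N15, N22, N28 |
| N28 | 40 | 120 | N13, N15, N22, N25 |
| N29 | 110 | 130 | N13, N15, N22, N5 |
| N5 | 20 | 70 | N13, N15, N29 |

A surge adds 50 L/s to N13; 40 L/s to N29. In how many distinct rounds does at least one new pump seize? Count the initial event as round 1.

Round 1 — N13 at 160 > 150; N29 at 150 > 130. N13, N29 seize.
  N13 sheds 160 L/s to N15, N22, N28, N5: 40 each.
    N15: 20+40 = 60 ≤ 100
    N22: 70+40 = 110 ≤ 130
    N28: 40+40 = 80 ≤ 120
    N5: 20+40 = 60 ≤ 70
  N29 sheds 150 L/s to N15, N22, N5: 50 each.
    N15: 60+50 = 110 > 100
    N22: 110+50 = 160 > 130
    N5: 60+50 = 110 > 70
Round 2 — N15, N22, N5 seize.
  N15 sheds 110 L/s to N25, N28: 55 each.
    N25: 50+55 = 105 > 90
    N28: 80+55 = 135 > 120
  N22 sheds 160 L/s to N25, N28: 80 each.
    N25: 105+80 = 185 > 90
    N28: 135+80 = 215 > 120
  N5 sheds 110 L/s: no online neighbours, lost.
Round 3 — N25, N28 seize.
  N25 sheds 185 L/s: no online neighbours, lost.
  N28 sheds 215 L/s: no online neighbours, lost.
No further seizures.

3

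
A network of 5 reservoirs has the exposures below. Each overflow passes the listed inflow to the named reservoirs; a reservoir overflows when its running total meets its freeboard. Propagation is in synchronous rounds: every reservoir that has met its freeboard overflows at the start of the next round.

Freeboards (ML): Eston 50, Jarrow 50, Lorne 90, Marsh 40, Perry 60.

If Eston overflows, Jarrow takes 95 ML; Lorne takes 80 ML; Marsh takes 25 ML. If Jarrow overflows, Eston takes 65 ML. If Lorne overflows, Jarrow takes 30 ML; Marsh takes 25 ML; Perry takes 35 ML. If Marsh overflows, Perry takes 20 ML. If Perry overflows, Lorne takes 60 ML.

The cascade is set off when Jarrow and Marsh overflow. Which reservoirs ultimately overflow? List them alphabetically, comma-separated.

Round 1 — Jarrow, Marsh overflow (initial).
  Eston: +65 → 65 ≥ 50
  Perry: +20 → 20 < 60
Round 2 — Eston overflows.
  Lorne: +80 → 80 < 90
No further overflows.

Eston, Jarrow, Marsh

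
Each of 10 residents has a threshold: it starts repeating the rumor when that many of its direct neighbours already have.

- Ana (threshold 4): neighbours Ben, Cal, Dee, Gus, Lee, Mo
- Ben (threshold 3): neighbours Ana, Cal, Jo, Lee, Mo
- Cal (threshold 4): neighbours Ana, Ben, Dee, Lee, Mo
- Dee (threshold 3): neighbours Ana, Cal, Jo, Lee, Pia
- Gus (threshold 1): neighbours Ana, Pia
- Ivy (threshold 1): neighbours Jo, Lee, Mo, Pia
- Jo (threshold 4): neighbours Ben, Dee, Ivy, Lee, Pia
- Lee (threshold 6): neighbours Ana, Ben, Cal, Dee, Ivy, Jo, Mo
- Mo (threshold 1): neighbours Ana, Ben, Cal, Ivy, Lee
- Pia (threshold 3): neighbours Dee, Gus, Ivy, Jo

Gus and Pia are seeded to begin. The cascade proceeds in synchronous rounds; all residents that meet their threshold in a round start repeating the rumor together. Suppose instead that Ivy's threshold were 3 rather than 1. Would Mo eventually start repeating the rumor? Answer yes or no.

no

With Ivy's threshold at 3:
Round 1 — Gus, Pia start repeating the rumor (initial).
Round 2 — no new spreads; cascade stops.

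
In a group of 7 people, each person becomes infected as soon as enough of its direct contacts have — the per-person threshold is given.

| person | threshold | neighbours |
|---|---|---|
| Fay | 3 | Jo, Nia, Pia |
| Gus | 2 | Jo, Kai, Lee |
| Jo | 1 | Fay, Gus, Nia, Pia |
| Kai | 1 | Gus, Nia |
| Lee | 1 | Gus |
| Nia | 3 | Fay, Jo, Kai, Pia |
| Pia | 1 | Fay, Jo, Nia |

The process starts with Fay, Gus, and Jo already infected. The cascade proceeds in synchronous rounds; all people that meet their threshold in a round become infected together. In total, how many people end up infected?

7

Round 1 — Fay, Gus, Jo become infected (initial).
Round 2 — checking thresholds:
  Kai: 1 of 2 neighbours ≥ 1, becomes infected.
  Lee: 1 of 1 neighbours ≥ 1, becomes infected.
  Nia: 2 of 4 neighbours < 3, holds.
  Pia: 2 of 3 neighbours ≥ 1, becomes infected.
Round 3 — checking thresholds:
  Nia: 4 of 4 neighbours ≥ 3, becomes infected.
Round 4 — no new infections; cascade stops.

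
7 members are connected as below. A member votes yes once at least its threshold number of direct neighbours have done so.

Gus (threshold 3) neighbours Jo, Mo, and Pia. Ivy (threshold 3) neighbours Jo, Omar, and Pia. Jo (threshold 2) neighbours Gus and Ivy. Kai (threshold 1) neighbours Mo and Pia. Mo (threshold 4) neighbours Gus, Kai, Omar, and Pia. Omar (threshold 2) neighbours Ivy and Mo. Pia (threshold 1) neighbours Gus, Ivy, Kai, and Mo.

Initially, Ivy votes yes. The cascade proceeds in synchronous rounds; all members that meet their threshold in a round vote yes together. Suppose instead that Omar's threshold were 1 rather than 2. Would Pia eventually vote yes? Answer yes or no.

With Omar's threshold at 1:
Round 1 — Ivy votes yes (initial).
Round 2 — checking thresholds:
  Jo: 1 of 2 neighbours < 2, below threshold.
  Omar: 1 of 2 neighbours ≥ 1, votes yes.
  Pia: 1 of 4 neighbours ≥ 1, votes yes.
Round 3 — checking thresholds:
  Gus: 1 of 3 neighbours < 3, below threshold.
  Jo: 1 of 2 neighbours < 2, below threshold.
  Kai: 1 of 2 neighbours ≥ 1, votes yes.
  Mo: 2 of 4 neighbours < 4, below threshold.
Round 4 — no new yes votes; cascade stops.

yes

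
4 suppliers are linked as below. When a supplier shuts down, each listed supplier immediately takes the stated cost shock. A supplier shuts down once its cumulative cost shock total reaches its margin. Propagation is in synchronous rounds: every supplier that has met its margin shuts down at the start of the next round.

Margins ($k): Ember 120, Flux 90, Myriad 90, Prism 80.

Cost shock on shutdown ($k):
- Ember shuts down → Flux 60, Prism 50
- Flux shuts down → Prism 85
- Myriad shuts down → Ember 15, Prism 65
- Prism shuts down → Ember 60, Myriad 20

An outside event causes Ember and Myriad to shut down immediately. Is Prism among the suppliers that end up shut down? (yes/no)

yes

Round 1 — Ember, Myriad shut down (initial).
  Flux: +60 → 60 < 90
  Prism: +50+65 → 115 ≥ 80
Round 2 — Prism shuts down.
No further shutdowns.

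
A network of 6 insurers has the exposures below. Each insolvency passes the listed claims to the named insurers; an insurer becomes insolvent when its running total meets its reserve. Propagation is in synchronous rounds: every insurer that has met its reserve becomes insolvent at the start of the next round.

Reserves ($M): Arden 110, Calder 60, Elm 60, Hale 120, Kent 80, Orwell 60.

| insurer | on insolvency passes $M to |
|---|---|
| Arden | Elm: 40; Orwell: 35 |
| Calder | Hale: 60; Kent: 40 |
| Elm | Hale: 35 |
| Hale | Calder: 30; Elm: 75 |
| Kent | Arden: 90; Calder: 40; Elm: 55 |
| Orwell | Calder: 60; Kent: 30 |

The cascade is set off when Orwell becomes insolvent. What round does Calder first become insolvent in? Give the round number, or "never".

2

Round 1 — Orwell becomes insolvent (initial).
  Calder: +60 → 60 ≥ 60
  Kent: +30 → 30 < 80
Round 2 — Calder becomes insolvent.
  Hale: +60 → 60 < 120
  Kent: +40 → 70 < 80
No further insolvencies.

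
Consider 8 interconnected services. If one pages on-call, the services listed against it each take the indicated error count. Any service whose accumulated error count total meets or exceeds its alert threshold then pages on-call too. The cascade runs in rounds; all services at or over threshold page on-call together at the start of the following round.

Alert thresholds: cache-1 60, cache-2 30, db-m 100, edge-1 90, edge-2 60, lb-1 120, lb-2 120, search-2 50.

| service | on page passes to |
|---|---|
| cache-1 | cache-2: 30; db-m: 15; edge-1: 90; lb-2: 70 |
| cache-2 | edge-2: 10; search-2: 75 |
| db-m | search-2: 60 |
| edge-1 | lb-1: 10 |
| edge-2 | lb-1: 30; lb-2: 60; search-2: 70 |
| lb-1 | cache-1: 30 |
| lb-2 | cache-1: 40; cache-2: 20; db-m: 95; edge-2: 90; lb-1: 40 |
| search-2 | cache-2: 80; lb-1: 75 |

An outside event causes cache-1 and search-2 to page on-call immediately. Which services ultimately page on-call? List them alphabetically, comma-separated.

Round 1 — cache-1, search-2 page on-call (initial).
  cache-2: +30+80 → 110 ≥ 30
  db-m: +15 → 15 < 100
  edge-1: +90 → 90 ≥ 90
  lb-1: +75 → 75 < 120
  lb-2: +70 → 70 < 120
Round 2 — cache-2, edge-1 page on-call.
  edge-2: +10 → 10 < 60
  lb-1: +10 → 85 < 120
No further pages.

cache-1, cache-2, edge-1, search-2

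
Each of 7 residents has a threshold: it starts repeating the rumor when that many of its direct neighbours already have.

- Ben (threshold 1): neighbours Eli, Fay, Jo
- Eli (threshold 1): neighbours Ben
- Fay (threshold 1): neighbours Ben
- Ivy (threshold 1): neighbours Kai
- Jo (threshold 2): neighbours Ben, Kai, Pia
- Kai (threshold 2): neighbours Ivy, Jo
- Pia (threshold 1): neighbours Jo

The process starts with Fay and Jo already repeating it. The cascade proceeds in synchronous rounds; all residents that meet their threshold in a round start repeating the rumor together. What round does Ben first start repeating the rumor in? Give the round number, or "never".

Round 1 — Fay, Jo start repeating the rumor (initial).
Round 2 — checking thresholds:
  Ben: 2 of 3 neighbours ≥ 1, starts repeating the rumor.
  Kai: 1 of 2 neighbours < 2, holds.
  Pia: 1 of 1 neighbours ≥ 1, starts repeating the rumor.
Round 3 — checking thresholds:
  Eli: 1 of 1 neighbours ≥ 1, starts repeating the rumor.
  Kai: 1 of 2 neighbours < 2, holds.
Round 4 — no new spreads; cascade stops.

2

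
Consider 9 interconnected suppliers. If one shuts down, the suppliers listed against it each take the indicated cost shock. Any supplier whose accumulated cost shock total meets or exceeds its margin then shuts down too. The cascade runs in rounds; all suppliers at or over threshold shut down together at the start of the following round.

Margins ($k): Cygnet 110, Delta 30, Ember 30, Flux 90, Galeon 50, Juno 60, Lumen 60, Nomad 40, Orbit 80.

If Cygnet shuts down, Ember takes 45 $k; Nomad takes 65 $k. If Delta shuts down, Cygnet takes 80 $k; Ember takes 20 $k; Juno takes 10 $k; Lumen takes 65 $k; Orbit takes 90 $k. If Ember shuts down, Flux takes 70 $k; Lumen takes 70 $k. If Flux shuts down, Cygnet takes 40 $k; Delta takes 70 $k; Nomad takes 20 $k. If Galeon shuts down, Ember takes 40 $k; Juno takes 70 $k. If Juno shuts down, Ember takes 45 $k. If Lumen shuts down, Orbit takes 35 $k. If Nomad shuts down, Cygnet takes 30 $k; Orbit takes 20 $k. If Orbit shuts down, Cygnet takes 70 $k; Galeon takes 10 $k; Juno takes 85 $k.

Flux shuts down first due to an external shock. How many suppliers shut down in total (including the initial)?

8

Round 1 — Flux shuts down (initial).
  Cygnet: +40 → 40 < 110
  Delta: +70 → 70 ≥ 30
  Nomad: +20 → 20 < 40
Round 2 — Delta shuts down.
  Cygnet: +80 → 120 ≥ 110
  Ember: +20 → 20 < 30
  Juno: +10 → 10 < 60
  Lumen: +65 → 65 ≥ 60
  Orbit: +90 → 90 ≥ 80
Round 3 — Cygnet, Lumen, Orbit shut down.
  Ember: +45 → 65 ≥ 30
  Galeon: +10 → 10 < 50
  Juno: +85 → 95 ≥ 60
  Nomad: +65 → 85 ≥ 40
Round 4 — Ember, Juno, Nomad shut down.
No further shutdowns.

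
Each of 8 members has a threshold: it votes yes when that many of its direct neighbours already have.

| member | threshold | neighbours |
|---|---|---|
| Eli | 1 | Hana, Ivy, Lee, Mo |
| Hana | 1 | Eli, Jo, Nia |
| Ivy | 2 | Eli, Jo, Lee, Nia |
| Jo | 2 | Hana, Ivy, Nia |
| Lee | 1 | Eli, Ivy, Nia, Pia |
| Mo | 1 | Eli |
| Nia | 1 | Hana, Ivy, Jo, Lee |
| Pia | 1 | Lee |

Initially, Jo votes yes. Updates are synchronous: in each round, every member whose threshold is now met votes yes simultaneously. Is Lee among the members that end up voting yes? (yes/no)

Round 1 — Jo votes yes (initial).
Round 2 — checking thresholds:
  Hana: 1 of 3 neighbours ≥ 1, votes yes.
  Ivy: 1 of 4 neighbours < 2, below threshold.
  Nia: 1 of 4 neighbours ≥ 1, votes yes.
Round 3 — checking thresholds:
  Eli: 1 of 4 neighbours ≥ 1, votes yes.
  Ivy: 2 of 4 neighbours ≥ 2, votes yes.
  Lee: 1 of 4 neighbours ≥ 1, votes yes.
Round 4 — checking thresholds:
  Mo: 1 of 1 neighbours ≥ 1, votes yes.
  Pia: 1 of 1 neighbours ≥ 1, votes yes.
Round 5 — no new yes votes; cascade stops.

yes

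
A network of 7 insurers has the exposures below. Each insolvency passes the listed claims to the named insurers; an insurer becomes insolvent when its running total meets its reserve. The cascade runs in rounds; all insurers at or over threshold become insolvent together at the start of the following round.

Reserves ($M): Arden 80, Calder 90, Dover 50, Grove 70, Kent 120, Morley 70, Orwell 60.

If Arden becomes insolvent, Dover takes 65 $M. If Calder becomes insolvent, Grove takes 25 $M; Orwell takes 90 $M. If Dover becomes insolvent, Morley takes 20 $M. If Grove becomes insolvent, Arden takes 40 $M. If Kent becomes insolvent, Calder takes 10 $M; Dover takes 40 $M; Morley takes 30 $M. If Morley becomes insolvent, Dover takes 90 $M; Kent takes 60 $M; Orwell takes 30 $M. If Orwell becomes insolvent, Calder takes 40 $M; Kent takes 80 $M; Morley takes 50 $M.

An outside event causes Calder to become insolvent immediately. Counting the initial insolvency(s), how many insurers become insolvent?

Round 1 — Calder becomes insolvent (initial).
  Grove: +25 → 25 < 70
  Orwell: +90 → 90 ≥ 60
Round 2 — Orwell becomes insolvent.
  Kent: +80 → 80 < 120
  Morley: +50 → 50 < 70
No further insolvencies.

2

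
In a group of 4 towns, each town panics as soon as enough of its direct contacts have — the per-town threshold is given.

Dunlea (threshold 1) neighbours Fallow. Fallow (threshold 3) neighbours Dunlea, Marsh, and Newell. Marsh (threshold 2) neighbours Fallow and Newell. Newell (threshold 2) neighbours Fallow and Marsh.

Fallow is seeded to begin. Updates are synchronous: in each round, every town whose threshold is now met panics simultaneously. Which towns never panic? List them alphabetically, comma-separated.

Round 1 — Fallow panics (initial).
Round 2 — checking thresholds:
  Dunlea: 1 of 1 neighbours ≥ 1, panics.
  Marsh: 1 of 2 neighbours < 2, not yet.
  Newell: 1 of 2 neighbours < 2, not yet.
Round 3 — no new panics; cascade stops.

Marsh, Newell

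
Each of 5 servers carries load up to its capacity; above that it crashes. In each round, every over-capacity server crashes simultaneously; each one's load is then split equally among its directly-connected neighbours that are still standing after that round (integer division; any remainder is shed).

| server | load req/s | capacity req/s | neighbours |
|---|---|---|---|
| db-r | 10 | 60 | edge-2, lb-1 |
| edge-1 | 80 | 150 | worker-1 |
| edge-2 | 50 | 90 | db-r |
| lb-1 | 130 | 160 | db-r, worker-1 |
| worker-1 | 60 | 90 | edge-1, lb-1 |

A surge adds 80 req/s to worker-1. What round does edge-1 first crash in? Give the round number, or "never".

never

Round 1 — worker-1 at 140 > 90. worker-1 crashes.
  worker-1 sheds 140 req/s to edge-1, lb-1: 70 each.
    edge-1: 80+70 = 150 ≤ 150
    lb-1: 130+70 = 200 > 160
Round 2 — lb-1 crashes.
  lb-1 sheds 200 req/s to db-r: 200 each.
    db-r: 10+200 = 210 > 60
Round 3 — db-r crashes.
  db-r sheds 210 req/s to edge-2: 210 each.
    edge-2: 50+210 = 260 > 90
Round 4 — edge-2 crashes.
  edge-2 sheds 260 req/s: no online neighbours, lost.
No further crashes.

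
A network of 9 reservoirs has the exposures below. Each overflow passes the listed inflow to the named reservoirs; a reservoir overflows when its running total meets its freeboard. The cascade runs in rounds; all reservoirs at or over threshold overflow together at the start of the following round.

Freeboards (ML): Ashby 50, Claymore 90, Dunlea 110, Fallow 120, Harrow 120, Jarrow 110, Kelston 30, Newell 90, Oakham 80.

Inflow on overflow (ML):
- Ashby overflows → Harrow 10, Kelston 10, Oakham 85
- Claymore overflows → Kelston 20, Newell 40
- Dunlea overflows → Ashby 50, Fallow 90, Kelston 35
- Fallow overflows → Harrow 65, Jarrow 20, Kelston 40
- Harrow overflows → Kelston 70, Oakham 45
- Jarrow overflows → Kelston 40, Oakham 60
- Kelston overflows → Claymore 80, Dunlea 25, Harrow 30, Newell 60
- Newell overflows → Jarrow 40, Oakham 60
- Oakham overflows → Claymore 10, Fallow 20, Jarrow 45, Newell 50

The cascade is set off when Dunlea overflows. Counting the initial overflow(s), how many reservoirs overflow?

Round 1 — Dunlea overflows (initial).
  Ashby: +50 → 50 ≥ 50
  Fallow: +90 → 90 < 120
  Kelston: +35 → 35 ≥ 30
Round 2 — Ashby, Kelston overflow.
  Claymore: +80 → 80 < 90
  Harrow: +10+30 → 40 < 120
  Newell: +60 → 60 < 90
  Oakham: +85 → 85 ≥ 80
Round 3 — Oakham overflows.
  Claymore: +10 → 90 ≥ 90
  Fallow: +20 → 110 < 120
  Jarrow: +45 → 45 < 110
  Newell: +50 → 110 ≥ 90
Round 4 — Claymore, Newell overflow.
  Jarrow: +40 → 85 < 110
No further overflows.

6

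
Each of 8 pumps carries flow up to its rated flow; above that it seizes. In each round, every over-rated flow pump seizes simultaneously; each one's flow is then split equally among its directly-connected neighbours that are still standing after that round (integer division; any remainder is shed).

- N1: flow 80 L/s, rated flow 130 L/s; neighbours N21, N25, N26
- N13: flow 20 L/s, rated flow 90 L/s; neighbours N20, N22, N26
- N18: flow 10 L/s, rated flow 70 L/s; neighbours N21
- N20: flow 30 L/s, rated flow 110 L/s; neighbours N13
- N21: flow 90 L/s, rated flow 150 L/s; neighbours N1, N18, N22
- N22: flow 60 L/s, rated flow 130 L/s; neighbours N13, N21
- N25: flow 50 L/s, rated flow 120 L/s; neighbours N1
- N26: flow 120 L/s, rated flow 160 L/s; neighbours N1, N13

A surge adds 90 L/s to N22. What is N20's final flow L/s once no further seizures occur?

77

Round 1 — N22 at 150 > 130. N22 seizes.
  N22 sheds 150 L/s to N13, N21: 75 each.
    N13: 20+75 = 95 > 90
    N21: 90+75 = 165 > 150
Round 2 — N13, N21 seize.
  N13 sheds 95 L/s to N20, N26: 47 each (1 lost).
    N20: 30+47 = 77 ≤ 110
    N26: 120+47 = 167 > 160
  N21 sheds 165 L/s to N1, N18: 82 each (1 lost).
    N1: 80+82 = 162 > 130
    N18: 10+82 = 92 > 70
Round 3 — N1, N18, N26 seize.
  N1 sheds 162 L/s to N25: 162 each.
    N25: 50+162 = 212 > 120
  N18 sheds 92 L/s: no online neighbours, lost.
  N26 sheds 167 L/s: no online neighbours, lost.
Round 4 — N25 seizes.
  N25 sheds 212 L/s: no online neighbours, lost.
No further seizures.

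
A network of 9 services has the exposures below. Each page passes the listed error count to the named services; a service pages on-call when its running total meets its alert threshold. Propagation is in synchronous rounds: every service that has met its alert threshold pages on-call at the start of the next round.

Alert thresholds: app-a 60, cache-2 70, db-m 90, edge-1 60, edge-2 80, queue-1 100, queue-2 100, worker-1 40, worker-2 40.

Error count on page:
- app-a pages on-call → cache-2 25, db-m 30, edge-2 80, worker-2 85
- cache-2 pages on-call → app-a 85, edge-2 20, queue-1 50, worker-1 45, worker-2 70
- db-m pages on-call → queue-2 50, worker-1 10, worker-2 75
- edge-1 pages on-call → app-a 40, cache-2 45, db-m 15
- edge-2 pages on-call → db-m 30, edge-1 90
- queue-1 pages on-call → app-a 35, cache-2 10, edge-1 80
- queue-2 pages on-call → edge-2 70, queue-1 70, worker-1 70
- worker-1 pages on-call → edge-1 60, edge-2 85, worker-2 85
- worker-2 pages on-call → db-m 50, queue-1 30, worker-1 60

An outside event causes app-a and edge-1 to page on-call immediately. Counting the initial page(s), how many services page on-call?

Round 1 — app-a, edge-1 page on-call (initial).
  cache-2: +25+45 → 70 ≥ 70
  db-m: +30+15 → 45 < 90
  edge-2: +80 → 80 ≥ 80
  worker-2: +85 → 85 ≥ 40
Round 2 — cache-2, edge-2, worker-2 page on-call.
  db-m: +30+50 → 125 ≥ 90
  queue-1: +50+30 → 80 < 100
  worker-1: +45+60 → 105 ≥ 40
Round 3 — db-m, worker-1 page on-call.
  queue-2: +50 → 50 < 100
No further pages.

7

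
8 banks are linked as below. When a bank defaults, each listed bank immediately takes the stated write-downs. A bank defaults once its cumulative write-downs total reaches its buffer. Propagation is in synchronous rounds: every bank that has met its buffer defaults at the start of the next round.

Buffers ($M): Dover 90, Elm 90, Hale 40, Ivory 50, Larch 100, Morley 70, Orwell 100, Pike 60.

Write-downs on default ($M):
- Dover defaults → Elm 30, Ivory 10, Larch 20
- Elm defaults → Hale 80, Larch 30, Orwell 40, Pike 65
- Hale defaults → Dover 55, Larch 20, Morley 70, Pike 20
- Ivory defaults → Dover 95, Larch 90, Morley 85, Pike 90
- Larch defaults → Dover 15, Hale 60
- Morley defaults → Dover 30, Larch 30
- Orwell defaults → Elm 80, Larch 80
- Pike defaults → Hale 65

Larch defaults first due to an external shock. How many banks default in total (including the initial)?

4

Round 1 — Larch defaults (initial).
  Dover: +15 → 15 < 90
  Hale: +60 → 60 ≥ 40
Round 2 — Hale defaults.
  Dover: +55 → 70 < 90
  Morley: +70 → 70 ≥ 70
  Pike: +20 → 20 < 60
Round 3 — Morley defaults.
  Dover: +30 → 100 ≥ 90
Round 4 — Dover defaults.
  Elm: +30 → 30 < 90
  Ivory: +10 → 10 < 50
No further defaults.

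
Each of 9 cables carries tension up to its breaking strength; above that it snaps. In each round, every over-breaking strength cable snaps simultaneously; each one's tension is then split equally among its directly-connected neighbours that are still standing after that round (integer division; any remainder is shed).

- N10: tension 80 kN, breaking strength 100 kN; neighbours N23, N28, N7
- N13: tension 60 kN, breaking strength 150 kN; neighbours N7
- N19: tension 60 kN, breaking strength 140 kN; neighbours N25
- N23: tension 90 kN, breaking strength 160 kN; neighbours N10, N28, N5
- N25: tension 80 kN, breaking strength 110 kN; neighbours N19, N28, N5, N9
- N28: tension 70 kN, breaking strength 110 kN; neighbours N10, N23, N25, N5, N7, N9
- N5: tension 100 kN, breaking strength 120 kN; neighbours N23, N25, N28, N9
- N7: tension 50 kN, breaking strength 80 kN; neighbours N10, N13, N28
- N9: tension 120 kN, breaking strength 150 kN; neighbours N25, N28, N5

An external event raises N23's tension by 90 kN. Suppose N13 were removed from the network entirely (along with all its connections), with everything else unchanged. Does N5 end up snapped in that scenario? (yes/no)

With N13 removed:
Round 1 — N23 at 180 > 160. N23 snaps.
  N23 sheds 180 kN to N10, N28, N5: 60 each.
    N10: 80+60 = 140 > 100
    N28: 70+60 = 130 > 110
    N5: 100+60 = 160 > 120
Round 2 — N10, N28, N5 snap.
  N10 sheds 140 kN to N7: 140 each.
    N7: 50+140 = 190 > 80
  N28 sheds 130 kN to N25, N7, N9: 43 each (1 lost).
    N25: 80+43 = 123 > 110
    N7: 190+43 = 233 > 80
    N9: 120+43 = 163 > 150
  N5 sheds 160 kN to N25, N9: 80 each.
    N25: 123+80 = 203 > 110
    N9: 163+80 = 243 > 150
Round 3 — N25, N7, N9 snap.
  N25 sheds 203 kN to N19: 203 each.
    N19: 60+203 = 263 > 140
  N7 sheds 233 kN: no online neighbours, lost.
  N9 sheds 243 kN: no online neighbours, lost.
Round 4 — N19 snaps.
  N19 sheds 263 kN: no online neighbours, lost.
No further breaks.

yes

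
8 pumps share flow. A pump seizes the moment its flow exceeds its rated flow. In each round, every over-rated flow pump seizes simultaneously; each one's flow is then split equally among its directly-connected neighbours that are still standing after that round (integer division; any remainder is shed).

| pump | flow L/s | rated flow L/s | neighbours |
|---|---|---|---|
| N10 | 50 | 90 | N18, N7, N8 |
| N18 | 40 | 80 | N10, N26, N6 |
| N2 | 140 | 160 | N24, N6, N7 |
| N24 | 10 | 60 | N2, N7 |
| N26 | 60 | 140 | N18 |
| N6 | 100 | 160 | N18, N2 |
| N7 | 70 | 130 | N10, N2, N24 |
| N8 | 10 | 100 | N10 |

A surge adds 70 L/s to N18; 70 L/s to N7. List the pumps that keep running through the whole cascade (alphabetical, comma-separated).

N26

Round 1 — N18 at 110 > 80; N7 at 140 > 130. N18, N7 seize.
  N18 sheds 110 L/s to N10, N26, N6: 36 each (2 lost).
    N10: 50+36 = 86 ≤ 90
    N26: 60+36 = 96 ≤ 140
    N6: 100+36 = 136 ≤ 160
  N7 sheds 140 L/s to N10, N2, N24: 46 each (2 lost).
    N10: 86+46 = 132 > 90
    N2: 140+46 = 186 > 160
    N24: 10+46 = 56 ≤ 60
Round 2 — N10, N2 seize.
  N10 sheds 132 L/s to N8: 132 each.
    N8: 10+132 = 142 > 100
  N2 sheds 186 L/s to N24, N6: 93 each.
    N24: 56+93 = 149 > 60
    N6: 136+93 = 229 > 160
Round 3 — N24, N6, N8 seize.
  N24 sheds 149 L/s: no online neighbours, lost.
  N6 sheds 229 L/s: no online neighbours, lost.
  N8 sheds 142 L/s: no online neighbours, lost.
No further seizures.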